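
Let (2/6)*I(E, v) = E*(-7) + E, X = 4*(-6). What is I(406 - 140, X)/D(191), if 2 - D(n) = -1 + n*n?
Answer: 2394/18239 ≈ 0.13126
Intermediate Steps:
D(n) = 3 - n² (D(n) = 2 - (-1 + n*n) = 2 - (-1 + n²) = 2 + (1 - n²) = 3 - n²)
X = -24
I(E, v) = -18*E (I(E, v) = 3*(E*(-7) + E) = 3*(-7*E + E) = 3*(-6*E) = -18*E)
I(406 - 140, X)/D(191) = (-18*(406 - 140))/(3 - 1*191²) = (-18*266)/(3 - 1*36481) = -4788/(3 - 36481) = -4788/(-36478) = -4788*(-1/36478) = 2394/18239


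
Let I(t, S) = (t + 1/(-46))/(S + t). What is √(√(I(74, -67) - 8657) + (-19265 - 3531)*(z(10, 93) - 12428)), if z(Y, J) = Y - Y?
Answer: √(29374578006592 + 322*I*√896496622)/322 ≈ 16832.0 + 0.0027622*I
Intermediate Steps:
z(Y, J) = 0
I(t, S) = (-1/46 + t)/(S + t) (I(t, S) = (t - 1/46)/(S + t) = (-1/46 + t)/(S + t))
√(√(I(74, -67) - 8657) + (-19265 - 3531)*(z(10, 93) - 12428)) = √(√((-1/46 + 74)/(-67 + 74) - 8657) + (-19265 - 3531)*(0 - 12428)) = √(√((3403/46)/7 - 8657) - 22796*(-12428)) = √(√((⅐)*(3403/46) - 8657) + 283308688) = √(√(3403/322 - 8657) + 283308688) = √(√(-2784151/322) + 283308688) = √(I*√896496622/322 + 283308688) = √(283308688 + I*√896496622/322)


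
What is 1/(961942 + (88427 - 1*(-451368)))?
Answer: 1/1501737 ≈ 6.6590e-7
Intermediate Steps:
1/(961942 + (88427 - 1*(-451368))) = 1/(961942 + (88427 + 451368)) = 1/(961942 + 539795) = 1/1501737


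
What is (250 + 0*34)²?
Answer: 62500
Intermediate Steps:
(250 + 0*34)² = (250 + 0)² = 250² = 62500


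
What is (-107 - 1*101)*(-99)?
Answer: 20592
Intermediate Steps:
(-107 - 1*101)*(-99) = (-107 - 101)*(-99) = -208*(-99) = 20592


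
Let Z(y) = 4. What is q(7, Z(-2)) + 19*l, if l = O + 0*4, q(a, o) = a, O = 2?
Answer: 45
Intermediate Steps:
l = 2 (l = 2 + 0*4 = 2 + 0 = 2)
q(7, Z(-2)) + 19*l = 7 + 19*2 = 7 + 38 = 45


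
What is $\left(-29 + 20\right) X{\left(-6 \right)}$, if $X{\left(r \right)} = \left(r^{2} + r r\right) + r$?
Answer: $-594$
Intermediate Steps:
$X{\left(r \right)} = r + 2 r^{2}$ ($X{\left(r \right)} = \left(r^{2} + r^{2}\right) + r = 2 r^{2} + r = r + 2 r^{2}$)
$\left(-29 + 20\right) X{\left(-6 \right)} = \left(-29 + 20\right) \left(- 6 \left(1 + 2 \left(-6\right)\right)\right) = - 9 \left(- 6 \left(1 - 12\right)\right) = - 9 \left(\left(-6\right) \left(-11\right)\right) = \left(-9\right) 66 = -594$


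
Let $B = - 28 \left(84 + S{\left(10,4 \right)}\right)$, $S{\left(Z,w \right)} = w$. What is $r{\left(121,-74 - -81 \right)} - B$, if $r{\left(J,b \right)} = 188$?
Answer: $2652$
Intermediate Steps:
$B = -2464$ ($B = - 28 \left(84 + 4\right) = \left(-28\right) 88 = -2464$)
$r{\left(121,-74 - -81 \right)} - B = 188 - -2464 = 188 + 2464 = 2652$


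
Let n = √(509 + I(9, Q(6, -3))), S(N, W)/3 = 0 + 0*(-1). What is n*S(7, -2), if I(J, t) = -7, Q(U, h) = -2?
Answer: 0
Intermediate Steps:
S(N, W) = 0 (S(N, W) = 3*(0 + 0*(-1)) = 3*(0 + 0) = 3*0 = 0)
n = √502 (n = √(509 - 7) = √502 ≈ 22.405)
n*S(7, -2) = √502*0 = 0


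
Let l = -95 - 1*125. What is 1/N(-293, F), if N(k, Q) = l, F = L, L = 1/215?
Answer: -1/220 ≈ -0.0045455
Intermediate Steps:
L = 1/215 ≈ 0.0046512
F = 1/215 ≈ 0.0046512
l = -220 (l = -95 - 125 = -220)
N(k, Q) = -220
1/N(-293, F) = 1/(-220) = -1/220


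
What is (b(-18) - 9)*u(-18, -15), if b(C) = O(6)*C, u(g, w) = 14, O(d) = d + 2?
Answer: -2142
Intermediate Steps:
O(d) = 2 + d
b(C) = 8*C (b(C) = (2 + 6)*C = 8*C)
(b(-18) - 9)*u(-18, -15) = (8*(-18) - 9)*14 = (-144 - 9)*14 = -153*14 = -2142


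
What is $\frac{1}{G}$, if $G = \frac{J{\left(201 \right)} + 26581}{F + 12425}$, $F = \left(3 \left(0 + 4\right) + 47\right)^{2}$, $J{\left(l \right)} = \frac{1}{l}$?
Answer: $\frac{1598553}{2671391} \approx 0.5984$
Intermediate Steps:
$F = 3481$ ($F = \left(3 \cdot 4 + 47\right)^{2} = \left(12 + 47\right)^{2} = 59^{2} = 3481$)
$G = \frac{2671391}{1598553}$ ($G = \frac{\frac{1}{201} + 26581}{3481 + 12425} = \frac{\frac{1}{201} + 26581}{15906} = \frac{5342782}{201} \cdot \frac{1}{15906} = \frac{2671391}{1598553} \approx 1.6711$)
$\frac{1}{G} = \frac{1}{\frac{2671391}{1598553}} = \frac{1598553}{2671391}$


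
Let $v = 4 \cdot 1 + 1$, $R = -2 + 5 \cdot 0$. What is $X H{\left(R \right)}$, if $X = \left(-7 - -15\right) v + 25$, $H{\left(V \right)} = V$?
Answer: $-130$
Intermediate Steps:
$R = -2$ ($R = -2 + 0 = -2$)
$v = 5$ ($v = 4 + 1 = 5$)
$X = 65$ ($X = \left(-7 - -15\right) 5 + 25 = \left(-7 + 15\right) 5 + 25 = 8 \cdot 5 + 25 = 40 + 25 = 65$)
$X H{\left(R \right)} = 65 \left(-2\right) = -130$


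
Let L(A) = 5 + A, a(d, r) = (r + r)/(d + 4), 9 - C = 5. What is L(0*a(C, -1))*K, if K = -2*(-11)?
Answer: 110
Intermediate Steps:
C = 4 (C = 9 - 1*5 = 9 - 5 = 4)
a(d, r) = 2*r/(4 + d) (a(d, r) = (2*r)/(4 + d) = 2*r/(4 + d))
K = 22
L(0*a(C, -1))*K = (5 + 0*(2*(-1)/(4 + 4)))*22 = (5 + 0*(2*(-1)/8))*22 = (5 + 0*(2*(-1)*(⅛)))*22 = (5 + 0*(-¼))*22 = (5 + 0)*22 = 5*22 = 110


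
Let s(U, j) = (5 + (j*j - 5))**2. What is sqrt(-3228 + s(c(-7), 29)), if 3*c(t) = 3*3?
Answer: sqrt(704053) ≈ 839.08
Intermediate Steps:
c(t) = 3 (c(t) = (3*3)/3 = (1/3)*9 = 3)
s(U, j) = j**4 (s(U, j) = (5 + (j**2 - 5))**2 = (5 + (-5 + j**2))**2 = (j**2)**2 = j**4)
sqrt(-3228 + s(c(-7), 29)) = sqrt(-3228 + 29**4) = sqrt(-3228 + 707281) = sqrt(704053)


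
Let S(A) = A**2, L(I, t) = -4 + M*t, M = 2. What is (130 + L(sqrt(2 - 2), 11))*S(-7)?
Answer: 7252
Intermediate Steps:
L(I, t) = -4 + 2*t
(130 + L(sqrt(2 - 2), 11))*S(-7) = (130 + (-4 + 2*11))*(-7)**2 = (130 + (-4 + 22))*49 = (130 + 18)*49 = 148*49 = 7252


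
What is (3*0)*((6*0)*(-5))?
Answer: 0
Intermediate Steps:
(3*0)*((6*0)*(-5)) = 0*(0*(-5)) = 0*0 = 0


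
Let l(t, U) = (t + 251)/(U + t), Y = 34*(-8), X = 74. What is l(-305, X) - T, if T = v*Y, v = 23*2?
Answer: 963442/77 ≈ 12512.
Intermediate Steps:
Y = -272
v = 46
l(t, U) = (251 + t)/(U + t)
T = -12512 (T = 46*(-272) = -12512)
l(-305, X) - T = (251 - 305)/(74 - 305) - 1*(-12512) = -54/(-231) + 12512 = -1/231*(-54) + 12512 = 18/77 + 12512 = 963442/77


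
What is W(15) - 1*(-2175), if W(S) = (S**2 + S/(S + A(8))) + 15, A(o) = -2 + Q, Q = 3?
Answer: 38655/16 ≈ 2415.9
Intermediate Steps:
A(o) = 1 (A(o) = -2 + 3 = 1)
W(S) = 15 + S**2 + S/(1 + S) (W(S) = (S**2 + S/(S + 1)) + 15 = (S**2 + S/(1 + S)) + 15 = 15 + S**2 + S/(1 + S))
W(15) - 1*(-2175) = (15 + 15**2 + 15**3 + 16*15)/(1 + 15) - 1*(-2175) = (15 + 225 + 3375 + 240)/16 + 2175 = (1/16)*3855 + 2175 = 3855/16 + 2175 = 38655/16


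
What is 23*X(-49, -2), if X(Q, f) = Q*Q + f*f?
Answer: 55315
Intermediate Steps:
X(Q, f) = Q² + f²
23*X(-49, -2) = 23*((-49)² + (-2)²) = 23*(2401 + 4) = 23*2405 = 55315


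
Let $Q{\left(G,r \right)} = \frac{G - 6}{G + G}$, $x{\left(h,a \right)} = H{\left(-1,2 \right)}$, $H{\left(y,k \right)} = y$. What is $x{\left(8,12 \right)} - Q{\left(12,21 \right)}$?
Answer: $- \frac{5}{4} \approx -1.25$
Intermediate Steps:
$x{\left(h,a \right)} = -1$
$Q{\left(G,r \right)} = \frac{-6 + G}{2 G}$
$x{\left(8,12 \right)} - Q{\left(12,21 \right)} = -1 - \frac{-6 + 12}{2 \cdot 12} = -1 - \frac{1}{2} \cdot \frac{1}{12} \cdot 6 = -1 - \frac{1}{4} = - \frac{5}{4}$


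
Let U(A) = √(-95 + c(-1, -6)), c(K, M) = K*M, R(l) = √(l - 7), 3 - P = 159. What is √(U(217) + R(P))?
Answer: √I*√(√89 + √163) ≈ 3.3317 + 3.3317*I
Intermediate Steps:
P = -156 (P = 3 - 1*159 = 3 - 159 = -156)
R(l) = √(-7 + l)
U(A) = I*√89 (U(A) = √(-95 - 1*(-6)) = √(-95 + 6) = √(-89) = I*√89)
√(U(217) + R(P)) = √(I*√89 + √(-7 - 156)) = √(I*√89 + √(-163)) = √(I*√89 + I*√163)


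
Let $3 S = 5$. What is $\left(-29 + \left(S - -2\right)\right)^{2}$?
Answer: $\frac{5776}{9} \approx 641.78$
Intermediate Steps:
$S = \frac{5}{3}$ ($S = \frac{1}{3} \cdot 5 = \frac{5}{3} \approx 1.6667$)
$\left(-29 + \left(S - -2\right)\right)^{2} = \left(-29 + \left(\frac{5}{3} - -2\right)\right)^{2} = \left(-29 + \left(\frac{5}{3} + 2\right)\right)^{2} = \left(-29 + \frac{11}{3}\right)^{2} = \left(- \frac{76}{3}\right)^{2} = \frac{5776}{9}$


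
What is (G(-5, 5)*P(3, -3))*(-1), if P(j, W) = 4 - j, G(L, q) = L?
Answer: 5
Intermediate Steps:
(G(-5, 5)*P(3, -3))*(-1) = -5*(4 - 1*3)*(-1) = -5*(4 - 3)*(-1) = -5*1*(-1) = -5*(-1) = 5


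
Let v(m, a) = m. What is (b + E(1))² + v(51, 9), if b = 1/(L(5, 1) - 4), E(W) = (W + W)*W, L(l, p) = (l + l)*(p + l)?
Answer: 172705/3136 ≈ 55.072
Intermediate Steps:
L(l, p) = 2*l*(l + p) (L(l, p) = (2*l)*(l + p) = 2*l*(l + p))
E(W) = 2*W² (E(W) = (2*W)*W = 2*W²)
b = 1/56 (b = 1/(2*5*(5 + 1) - 4) = 1/(2*5*6 - 4) = 1/(60 - 4) = 1/56 ≈ 0.017857)
(b + E(1))² + v(51, 9) = (1/56 + 2*1²)² + 51 = (1/56 + 2*1)² + 51 = (1/56 + 2)² + 51 = (113/56)² + 51 = 12769/3136 + 51 = 172705/3136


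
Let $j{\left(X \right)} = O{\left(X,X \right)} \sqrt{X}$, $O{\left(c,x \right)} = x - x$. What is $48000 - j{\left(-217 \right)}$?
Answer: $48000$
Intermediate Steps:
$O{\left(c,x \right)} = 0$
$j{\left(X \right)} = 0$ ($j{\left(X \right)} = 0 \sqrt{X} = 0$)
$48000 - j{\left(-217 \right)} = 48000 - 0 = 48000 + 0 = 48000$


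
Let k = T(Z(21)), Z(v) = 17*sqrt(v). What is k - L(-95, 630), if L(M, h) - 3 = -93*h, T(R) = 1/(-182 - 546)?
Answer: 42651335/728 ≈ 58587.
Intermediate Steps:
T(R) = -1/728 (T(R) = 1/(-728) = -1/728)
L(M, h) = 3 - 93*h
k = -1/728 ≈ -0.0013736
k - L(-95, 630) = -1/728 - (3 - 93*630) = -1/728 - (3 - 58590) = -1/728 - 1*(-58587) = -1/728 + 58587 = 42651335/728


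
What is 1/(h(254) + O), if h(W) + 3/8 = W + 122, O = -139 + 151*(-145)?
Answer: -8/173267 ≈ -4.6172e-5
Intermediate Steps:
O = -22034 (O = -139 - 21895 = -22034)
h(W) = 973/8 + W (h(W) = -3/8 + (W + 122) = -3/8 + (122 + W) = 973/8 + W)
1/(h(254) + O) = 1/((973/8 + 254) - 22034) = 1/(3005/8 - 22034) = 1/(-173267/8) = -8/173267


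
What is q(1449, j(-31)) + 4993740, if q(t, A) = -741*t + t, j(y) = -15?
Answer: 3921480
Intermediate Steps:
q(t, A) = -740*t
q(1449, j(-31)) + 4993740 = -740*1449 + 4993740 = -1072260 + 4993740 = 3921480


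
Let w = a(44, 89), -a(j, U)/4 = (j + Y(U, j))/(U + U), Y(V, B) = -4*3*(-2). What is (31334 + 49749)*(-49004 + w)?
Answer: -353642855836/89 ≈ -3.9735e+9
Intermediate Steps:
Y(V, B) = 24 (Y(V, B) = -12*(-2) = 24)
a(j, U) = -2*(24 + j)/U (a(j, U) = -4*(j + 24)/(U + U) = -4*(24 + j)/(2*U) = -4*(24 + j)*1/(2*U) = -2*(24 + j)/U)
w = -136/89 (w = 2*(-24 - 1*44)/89 = 2*(1/89)*(-24 - 44) = 2*(1/89)*(-68) = -136/89 ≈ -1.5281)
(31334 + 49749)*(-49004 + w) = (31334 + 49749)*(-49004 - 136/89) = 81083*(-4361492/89) = -353642855836/89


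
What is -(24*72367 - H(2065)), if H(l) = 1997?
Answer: -1734811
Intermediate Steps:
-(24*72367 - H(2065)) = -(24*72367 - 1*1997) = -(1736808 - 1997) = -1*1734811 = -1734811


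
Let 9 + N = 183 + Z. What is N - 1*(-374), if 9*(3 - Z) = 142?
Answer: 4817/9 ≈ 535.22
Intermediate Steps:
Z = -115/9 (Z = 3 - ⅑*142 = 3 - 142/9 = -115/9 ≈ -12.778)
N = 1451/9 (N = -9 + (183 - 115/9) = -9 + 1532/9 = 1451/9 ≈ 161.22)
N - 1*(-374) = 1451/9 - 1*(-374) = 1451/9 + 374 = 4817/9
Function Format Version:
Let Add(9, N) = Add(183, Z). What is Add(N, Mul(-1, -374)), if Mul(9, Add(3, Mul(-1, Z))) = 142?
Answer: Rational(4817, 9) ≈ 535.22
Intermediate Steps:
Z = Rational(-115, 9) (Z = Add(3, Mul(Rational(-1, 9), 142)) = Add(3, Rational(-142, 9)) = Rational(-115, 9) ≈ -12.778)
N = Rational(1451, 9) (N = Add(-9, Add(183, Rational(-115, 9))) = Add(-9, Rational(1532, 9)) = Rational(1451, 9) ≈ 161.22)
Add(N, Mul(-1, -374)) = Add(Rational(1451, 9), Mul(-1, -374)) = Add(Rational(1451, 9), 374) = Rational(4817, 9)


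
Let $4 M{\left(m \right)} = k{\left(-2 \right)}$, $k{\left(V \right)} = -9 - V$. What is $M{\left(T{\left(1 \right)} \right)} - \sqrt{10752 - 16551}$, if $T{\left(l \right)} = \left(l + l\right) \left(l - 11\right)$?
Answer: $- \frac{7}{4} - i \sqrt{5799} \approx -1.75 - 76.151 i$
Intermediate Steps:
$T{\left(l \right)} = 2 l \left(-11 + l\right)$
$M{\left(m \right)} = - \frac{7}{4}$ ($M{\left(m \right)} = \frac{-9 - -2}{4} = \frac{-9 + 2}{4} = \frac{1}{4} \left(-7\right) = - \frac{7}{4}$)
$M{\left(T{\left(1 \right)} \right)} - \sqrt{10752 - 16551} = - \frac{7}{4} - \sqrt{10752 - 16551} = - \frac{7}{4} - \sqrt{-5799} = - \frac{7}{4} - i \sqrt{5799}$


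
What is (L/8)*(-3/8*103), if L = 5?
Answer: -1545/64 ≈ -24.141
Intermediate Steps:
(L/8)*(-3/8*103) = (5/8)*(-3/8*103) = (5*(1/8))*(-3*1/8*103) = 5*(-3/8*103)/8 = (5/8)*(-309/8) = -1545/64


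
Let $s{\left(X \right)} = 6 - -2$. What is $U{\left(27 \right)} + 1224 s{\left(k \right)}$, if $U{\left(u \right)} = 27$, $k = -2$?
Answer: $9819$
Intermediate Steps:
$s{\left(X \right)} = 8$ ($s{\left(X \right)} = 6 + 2 = 8$)
$U{\left(27 \right)} + 1224 s{\left(k \right)} = 27 + 1224 \cdot 8 = 27 + 9792 = 9819$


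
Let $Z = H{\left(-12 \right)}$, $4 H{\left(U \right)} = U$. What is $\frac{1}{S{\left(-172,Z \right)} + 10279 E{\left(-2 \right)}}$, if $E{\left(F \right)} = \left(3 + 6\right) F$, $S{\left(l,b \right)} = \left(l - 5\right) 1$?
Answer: $- \frac{1}{185199} \approx -5.3996 \cdot 10^{-6}$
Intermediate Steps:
$H{\left(U \right)} = \frac{U}{4}$
$Z = -3$ ($Z = \frac{1}{4} \left(-12\right) = -3$)
$S{\left(l,b \right)} = -5 + l$ ($S{\left(l,b \right)} = \left(-5 + l\right) 1 = -5 + l$)
$E{\left(F \right)} = 9 F$
$\frac{1}{S{\left(-172,Z \right)} + 10279 E{\left(-2 \right)}} = \frac{1}{\left(-5 - 172\right) + 10279 \cdot 9 \left(-2\right)} = \frac{1}{-177 + 10279 \left(-18\right)} = \frac{1}{-177 - 185022} = \frac{1}{-185199} = - \frac{1}{185199}$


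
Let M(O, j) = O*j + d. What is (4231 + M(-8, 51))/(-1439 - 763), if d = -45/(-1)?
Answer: -1934/1101 ≈ -1.7566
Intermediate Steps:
d = 45 (d = -45*(-1) = 45)
M(O, j) = 45 + O*j (M(O, j) = O*j + 45 = 45 + O*j)
(4231 + M(-8, 51))/(-1439 - 763) = (4231 + (45 - 8*51))/(-1439 - 763) = (4231 + (45 - 408))/(-2202) = (4231 - 363)*(-1/2202) = 3868*(-1/2202) = -1934/1101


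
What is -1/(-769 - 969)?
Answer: 1/1738 ≈ 0.00057537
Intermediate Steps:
-1/(-769 - 969) = -1/(-1738) = -1*(-1/1738) = 1/1738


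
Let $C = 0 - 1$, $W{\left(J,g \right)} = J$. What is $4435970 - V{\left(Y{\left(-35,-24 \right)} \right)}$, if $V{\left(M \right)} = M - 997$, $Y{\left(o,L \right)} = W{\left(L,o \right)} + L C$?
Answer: $4436967$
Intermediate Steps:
$C = -1$ ($C = 0 - 1 = -1$)
$Y{\left(o,L \right)} = 0$ ($Y{\left(o,L \right)} = L + L \left(-1\right) = L - L = 0$)
$V{\left(M \right)} = -997 + M$
$4435970 - V{\left(Y{\left(-35,-24 \right)} \right)} = 4435970 - \left(-997 + 0\right) = 4435970 - -997 = 4435970 + 997 = 4436967$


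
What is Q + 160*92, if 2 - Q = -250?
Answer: 14972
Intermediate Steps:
Q = 252 (Q = 2 - 1*(-250) = 2 + 250 = 252)
Q + 160*92 = 252 + 160*92 = 252 + 14720 = 14972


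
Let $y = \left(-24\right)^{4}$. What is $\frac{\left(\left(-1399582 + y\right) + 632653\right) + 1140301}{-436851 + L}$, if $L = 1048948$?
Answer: $\frac{705148}{612097} \approx 1.152$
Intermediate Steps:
$y = 331776$
$\frac{\left(\left(-1399582 + y\right) + 632653\right) + 1140301}{-436851 + L} = \frac{\left(\left(-1399582 + 331776\right) + 632653\right) + 1140301}{-436851 + 1048948} = \frac{\left(-1067806 + 632653\right) + 1140301}{612097} = \left(-435153 + 1140301\right) \frac{1}{612097} = 705148 \cdot \frac{1}{612097} = \frac{705148}{612097}$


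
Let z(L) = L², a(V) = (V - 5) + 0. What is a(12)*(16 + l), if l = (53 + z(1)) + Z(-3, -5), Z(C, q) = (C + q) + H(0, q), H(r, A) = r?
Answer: 434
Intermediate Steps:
a(V) = -5 + V (a(V) = (-5 + V) + 0 = -5 + V)
Z(C, q) = C + q (Z(C, q) = (C + q) + 0 = C + q)
l = 46 (l = (53 + 1²) + (-3 - 5) = (53 + 1) - 8 = 54 - 8 = 46)
a(12)*(16 + l) = (-5 + 12)*(16 + 46) = 7*62 = 434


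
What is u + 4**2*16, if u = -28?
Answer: 228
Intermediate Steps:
u + 4**2*16 = -28 + 4**2*16 = -28 + 16*16 = -28 + 256 = 228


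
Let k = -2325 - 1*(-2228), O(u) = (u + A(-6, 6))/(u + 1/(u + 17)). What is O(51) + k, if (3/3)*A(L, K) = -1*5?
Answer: -333365/3469 ≈ -96.098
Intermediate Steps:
A(L, K) = -5 (A(L, K) = -1*5 = -5)
O(u) = (-5 + u)/(u + 1/(17 + u)) (O(u) = (u - 5)/(u + 1/(u + 17)) = (-5 + u)/(u + 1/(17 + u)))
k = -97 (k = -2325 + 2228 = -97)
O(51) + k = (-85 + 51² + 12*51)/(1 + 51² + 17*51) - 97 = (-85 + 2601 + 612)/(1 + 2601 + 867) - 97 = 3128/3469 - 97 = -333365/3469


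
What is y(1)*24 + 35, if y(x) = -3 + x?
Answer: -13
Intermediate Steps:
y(1)*24 + 35 = (-3 + 1)*24 + 35 = -2*24 + 35 = -48 + 35 = -13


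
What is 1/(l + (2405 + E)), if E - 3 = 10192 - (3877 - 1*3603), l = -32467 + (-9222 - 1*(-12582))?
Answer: -1/16781 ≈ -5.9591e-5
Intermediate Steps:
l = -29107 (l = -32467 + (-9222 + 12582) = -32467 + 3360 = -29107)
E = 9921 (E = 3 + (10192 - (3877 - 1*3603)) = 3 + (10192 - (3877 - 3603)) = 3 + (10192 - 1*274) = 3 + (10192 - 274) = 3 + 9918 = 9921)
1/(l + (2405 + E)) = 1/(-29107 + (2405 + 9921)) = 1/(-29107 + 12326) = 1/(-16781) = -1/16781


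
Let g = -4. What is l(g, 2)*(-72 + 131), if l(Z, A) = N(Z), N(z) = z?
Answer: -236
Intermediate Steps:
l(Z, A) = Z
l(g, 2)*(-72 + 131) = -4*(-72 + 131) = -4*59 = -236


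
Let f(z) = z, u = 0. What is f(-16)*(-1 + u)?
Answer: 16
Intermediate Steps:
f(-16)*(-1 + u) = -16*(-1 + 0) = -16*(-1) = 16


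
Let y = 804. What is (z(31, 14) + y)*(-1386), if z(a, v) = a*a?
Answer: -2446290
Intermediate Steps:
z(a, v) = a**2
(z(31, 14) + y)*(-1386) = (31**2 + 804)*(-1386) = (961 + 804)*(-1386) = 1765*(-1386) = -2446290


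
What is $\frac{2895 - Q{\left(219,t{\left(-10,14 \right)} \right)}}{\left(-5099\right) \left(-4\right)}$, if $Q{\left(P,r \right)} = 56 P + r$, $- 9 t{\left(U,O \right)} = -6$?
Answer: $- \frac{28109}{61188} \approx -0.45939$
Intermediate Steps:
$t{\left(U,O \right)} = \frac{2}{3}$ ($t{\left(U,O \right)} = \left(- \frac{1}{9}\right) \left(-6\right) = \frac{2}{3}$)
$Q{\left(P,r \right)} = r + 56 P$
$\frac{2895 - Q{\left(219,t{\left(-10,14 \right)} \right)}}{\left(-5099\right) \left(-4\right)} = \frac{2895 - \left(\frac{2}{3} + 56 \cdot 219\right)}{\left(-5099\right) \left(-4\right)} = \frac{2895 - \left(\frac{2}{3} + 12264\right)}{20396} = \left(2895 - \frac{36794}{3}\right) \frac{1}{20396} = \left(- \frac{28109}{3}\right) \frac{1}{20396} = - \frac{28109}{61188}$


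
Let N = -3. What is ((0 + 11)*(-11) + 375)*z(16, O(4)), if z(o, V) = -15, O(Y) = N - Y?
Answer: -3810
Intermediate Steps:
O(Y) = -3 - Y
((0 + 11)*(-11) + 375)*z(16, O(4)) = ((0 + 11)*(-11) + 375)*(-15) = (11*(-11) + 375)*(-15) = (-121 + 375)*(-15) = 254*(-15) = -3810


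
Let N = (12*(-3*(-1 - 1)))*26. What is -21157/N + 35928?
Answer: 67236059/1872 ≈ 35917.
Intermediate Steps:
N = 1872 (N = (12*(-3*(-2)))*26 = (12*6)*26 = 72*26 = 1872)
-21157/N + 35928 = -21157/1872 + 35928 = 67236059/1872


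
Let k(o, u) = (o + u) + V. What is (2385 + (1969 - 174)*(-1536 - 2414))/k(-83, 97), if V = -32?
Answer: 7087865/18 ≈ 3.9377e+5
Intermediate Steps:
k(o, u) = -32 + o + u (k(o, u) = (o + u) - 32 = -32 + o + u)
(2385 + (1969 - 174)*(-1536 - 2414))/k(-83, 97) = (2385 + (1969 - 174)*(-1536 - 2414))/(-32 - 83 + 97) = (2385 + 1795*(-3950))/(-18) = (2385 - 7090250)*(-1/18) = -7087865*(-1/18) = 7087865/18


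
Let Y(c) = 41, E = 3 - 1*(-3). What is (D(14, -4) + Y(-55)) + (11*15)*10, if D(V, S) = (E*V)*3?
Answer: 1943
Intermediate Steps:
E = 6 (E = 3 + 3 = 6)
D(V, S) = 18*V (D(V, S) = (6*V)*3 = 18*V)
(D(14, -4) + Y(-55)) + (11*15)*10 = (18*14 + 41) + (11*15)*10 = (252 + 41) + 165*10 = 293 + 1650 = 1943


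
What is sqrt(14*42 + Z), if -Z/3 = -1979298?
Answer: sqrt(5938482) ≈ 2436.9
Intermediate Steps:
Z = 5937894 (Z = -3*(-1979298) = 5937894)
sqrt(14*42 + Z) = sqrt(14*42 + 5937894) = sqrt(588 + 5937894) = sqrt(5938482)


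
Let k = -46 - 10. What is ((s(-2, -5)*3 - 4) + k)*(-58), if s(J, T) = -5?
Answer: 4350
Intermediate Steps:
k = -56
((s(-2, -5)*3 - 4) + k)*(-58) = ((-5*3 - 4) - 56)*(-58) = ((-15 - 4) - 56)*(-58) = (-19 - 56)*(-58) = -75*(-58) = 4350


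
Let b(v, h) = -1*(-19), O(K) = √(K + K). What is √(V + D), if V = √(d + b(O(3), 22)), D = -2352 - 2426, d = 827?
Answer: √(-4778 + 3*√94) ≈ 68.912*I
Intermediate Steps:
O(K) = √2*√K (O(K) = √(2*K) = √2*√K)
b(v, h) = 19
D = -4778
V = 3*√94 (V = √(827 + 19) = √846 = 3*√94 ≈ 29.086)
√(V + D) = √(3*√94 - 4778) = √(-4778 + 3*√94)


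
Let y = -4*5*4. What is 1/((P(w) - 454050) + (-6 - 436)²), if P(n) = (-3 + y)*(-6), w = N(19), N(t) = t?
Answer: -1/258188 ≈ -3.8731e-6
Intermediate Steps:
w = 19
y = -80 (y = -20*4 = -80)
P(n) = 498 (P(n) = (-3 - 80)*(-6) = -83*(-6) = 498)
1/((P(w) - 454050) + (-6 - 436)²) = 1/((498 - 454050) + (-6 - 436)²) = 1/(-453552 + (-442)²) = 1/(-453552 + 195364) = 1/(-258188) = -1/258188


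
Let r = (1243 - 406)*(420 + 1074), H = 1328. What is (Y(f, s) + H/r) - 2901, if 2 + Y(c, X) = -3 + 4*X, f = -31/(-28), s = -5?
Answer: -22041550/7533 ≈ -2926.0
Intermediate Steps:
f = 31/28 (f = -31*(-1/28) = 31/28 ≈ 1.1071)
Y(c, X) = -5 + 4*X (Y(c, X) = -2 + (-3 + 4*X) = -5 + 4*X)
r = 1250478 (r = 837*1494 = 1250478)
(Y(f, s) + H/r) - 2901 = ((-5 + 4*(-5)) + 1328/1250478) - 2901 = ((-5 - 20) + 1328*(1/1250478)) - 2901 = (-25 + 8/7533) - 2901 = -188317/7533 - 2901 = -22041550/7533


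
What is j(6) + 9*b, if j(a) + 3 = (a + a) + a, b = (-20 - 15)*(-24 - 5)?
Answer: 9150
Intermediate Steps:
b = 1015 (b = -35*(-29) = 1015)
j(a) = -3 + 3*a (j(a) = -3 + ((a + a) + a) = -3 + (2*a + a) = -3 + 3*a)
j(6) + 9*b = (-3 + 3*6) + 9*1015 = (-3 + 18) + 9135 = 15 + 9135 = 9150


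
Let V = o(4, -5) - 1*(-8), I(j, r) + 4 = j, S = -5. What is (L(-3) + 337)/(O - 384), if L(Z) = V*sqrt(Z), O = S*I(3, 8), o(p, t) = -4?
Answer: -337/379 - 4*I*sqrt(3)/379 ≈ -0.88918 - 0.01828*I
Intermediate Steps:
I(j, r) = -4 + j
V = 4 (V = -4 - 1*(-8) = -4 + 8 = 4)
O = 5 (O = -5*(-4 + 3) = -5*(-1) = 5)
L(Z) = 4*sqrt(Z)
(L(-3) + 337)/(O - 384) = (4*sqrt(-3) + 337)/(5 - 384) = (4*(I*sqrt(3)) + 337)/(-379) = (4*I*sqrt(3) + 337)*(-1/379) = (337 + 4*I*sqrt(3))*(-1/379) = -337/379 - 4*I*sqrt(3)/379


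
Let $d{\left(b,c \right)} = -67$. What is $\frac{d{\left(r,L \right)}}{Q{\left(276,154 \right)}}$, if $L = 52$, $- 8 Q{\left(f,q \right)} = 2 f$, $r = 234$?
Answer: $\frac{67}{69} \approx 0.97101$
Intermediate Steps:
$Q{\left(f,q \right)} = - \frac{f}{4}$ ($Q{\left(f,q \right)} = - \frac{2 f}{8} = - \frac{f}{4}$)
$\frac{d{\left(r,L \right)}}{Q{\left(276,154 \right)}} = - \frac{67}{\left(- \frac{1}{4}\right) 276} = - \frac{67}{-69} = \left(-67\right) \left(- \frac{1}{69}\right) = \frac{67}{69}$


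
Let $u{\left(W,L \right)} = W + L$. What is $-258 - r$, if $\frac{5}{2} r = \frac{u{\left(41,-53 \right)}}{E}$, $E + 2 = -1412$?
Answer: $- \frac{912042}{3535} \approx -258.0$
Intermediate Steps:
$E = -1414$ ($E = -2 - 1412 = -1414$)
$u{\left(W,L \right)} = L + W$
$r = \frac{12}{3535}$ ($r = \frac{2 \frac{-53 + 41}{-1414}}{5} = \frac{2 \left(\left(-12\right) \left(- \frac{1}{1414}\right)\right)}{5} = \frac{2}{5} \cdot \frac{6}{707} = \frac{12}{3535} \approx 0.0033946$)
$-258 - r = -258 - \frac{12}{3535} = - \frac{912042}{3535}$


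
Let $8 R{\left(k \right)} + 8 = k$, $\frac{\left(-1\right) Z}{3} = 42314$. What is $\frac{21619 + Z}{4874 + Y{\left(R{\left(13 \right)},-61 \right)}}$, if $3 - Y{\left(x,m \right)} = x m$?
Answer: $- \frac{842584}{39321} \approx -21.428$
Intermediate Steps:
$Z = -126942$ ($Z = \left(-3\right) 42314 = -126942$)
$R{\left(k \right)} = -1 + \frac{k}{8}$
$Y{\left(x,m \right)} = 3 - m x$ ($Y{\left(x,m \right)} = 3 - x m = 3 - m x$)
$\frac{21619 + Z}{4874 + Y{\left(R{\left(13 \right)},-61 \right)}} = \frac{21619 - 126942}{4874 - \left(-3 - 61 \left(-1 + \frac{1}{8} \cdot 13\right)\right)} = - \frac{105323}{4874 - \left(-3 - 61 \left(-1 + \frac{13}{8}\right)\right)} = - \frac{105323}{4874 - \left(-3 - \frac{305}{8}\right)} = - \frac{105323}{4874 + \left(3 + \frac{305}{8}\right)} = - \frac{105323}{4874 + \frac{329}{8}} = - \frac{105323}{\frac{39321}{8}} = \left(-105323\right) \frac{8}{39321} = - \frac{842584}{39321}$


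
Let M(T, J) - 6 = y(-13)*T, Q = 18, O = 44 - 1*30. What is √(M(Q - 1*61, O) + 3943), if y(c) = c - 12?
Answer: 4*√314 ≈ 70.880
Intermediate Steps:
y(c) = -12 + c
O = 14 (O = 44 - 30 = 14)
M(T, J) = 6 - 25*T (M(T, J) = 6 + (-12 - 13)*T = 6 - 25*T)
√(M(Q - 1*61, O) + 3943) = √((6 - 25*(18 - 1*61)) + 3943) = √((6 - 25*(18 - 61)) + 3943) = √((6 - 25*(-43)) + 3943) = √((6 + 1075) + 3943) = √(1081 + 3943) = √5024 = 4*√314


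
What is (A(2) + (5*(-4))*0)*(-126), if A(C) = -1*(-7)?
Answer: -882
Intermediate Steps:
A(C) = 7
(A(2) + (5*(-4))*0)*(-126) = (7 + (5*(-4))*0)*(-126) = (7 - 20*0)*(-126) = (7 + 0)*(-126) = 7*(-126) = -882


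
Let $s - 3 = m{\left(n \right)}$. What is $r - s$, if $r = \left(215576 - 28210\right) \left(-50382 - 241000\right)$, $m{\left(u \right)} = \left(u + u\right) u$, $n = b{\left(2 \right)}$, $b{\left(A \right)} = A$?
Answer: $-54595079823$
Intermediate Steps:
$n = 2$
$m{\left(u \right)} = 2 u^{2}$ ($m{\left(u \right)} = 2 u u = 2 u^{2}$)
$s = 11$ ($s = 3 + 2 \cdot 2^{2} = 3 + 2 \cdot 4 = 3 + 8 = 11$)
$r = -54595079812$ ($r = 187366 \left(-291382\right) = -54595079812$)
$r - s = -54595079812 - 11 = -54595079823$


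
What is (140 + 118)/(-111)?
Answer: -86/37 ≈ -2.3243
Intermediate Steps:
(140 + 118)/(-111) = -1/111*258 = -86/37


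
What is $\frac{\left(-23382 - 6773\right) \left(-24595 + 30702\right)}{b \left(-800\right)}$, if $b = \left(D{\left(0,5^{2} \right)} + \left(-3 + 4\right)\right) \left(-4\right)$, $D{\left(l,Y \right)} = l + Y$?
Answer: $- \frac{36831317}{16640} \approx -2213.4$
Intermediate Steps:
$D{\left(l,Y \right)} = Y + l$
$b = -104$ ($b = \left(\left(5^{2} + 0\right) + \left(-3 + 4\right)\right) \left(-4\right) = \left(\left(25 + 0\right) + 1\right) \left(-4\right) = \left(25 + 1\right) \left(-4\right) = 26 \left(-4\right) = -104$)
$\frac{\left(-23382 - 6773\right) \left(-24595 + 30702\right)}{b \left(-800\right)} = \frac{\left(-23382 - 6773\right) \left(-24595 + 30702\right)}{\left(-104\right) \left(-800\right)} = \frac{\left(-30155\right) 6107}{83200} = \left(-184156585\right) \frac{1}{83200} = - \frac{36831317}{16640}$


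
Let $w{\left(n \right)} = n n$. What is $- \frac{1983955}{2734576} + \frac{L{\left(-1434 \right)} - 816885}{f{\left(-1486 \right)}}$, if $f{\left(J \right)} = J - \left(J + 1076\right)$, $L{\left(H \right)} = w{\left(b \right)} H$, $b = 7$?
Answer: $\frac{605961774349}{735600944} \approx 823.76$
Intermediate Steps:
$w{\left(n \right)} = n^{2}$
$L{\left(H \right)} = 49 H$ ($L{\left(H \right)} = 7^{2} H = 49 H$)
$f{\left(J \right)} = -1076$ ($f{\left(J \right)} = J - \left(1076 + J\right) = -1076$)
$- \frac{1983955}{2734576} + \frac{L{\left(-1434 \right)} - 816885}{f{\left(-1486 \right)}} = - \frac{1983955}{2734576} + \frac{49 \left(-1434\right) - 816885}{-1076} = \left(-1983955\right) \frac{1}{2734576} + \left(-70266 - 816885\right) \left(- \frac{1}{1076}\right) = - \frac{1983955}{2734576} - - \frac{887151}{1076} = - \frac{1983955}{2734576} + \frac{887151}{1076} = \frac{605961774349}{735600944}$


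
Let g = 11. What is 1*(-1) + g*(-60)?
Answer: -661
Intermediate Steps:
1*(-1) + g*(-60) = 1*(-1) + 11*(-60) = -1 - 660 = -661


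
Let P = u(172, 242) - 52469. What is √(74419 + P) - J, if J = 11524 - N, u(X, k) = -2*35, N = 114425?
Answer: 102901 + 2*√5470 ≈ 1.0305e+5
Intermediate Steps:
u(X, k) = -70
P = -52539 (P = -70 - 52469 = -52539)
J = -102901 (J = 11524 - 1*114425 = 11524 - 114425 = -102901)
√(74419 + P) - J = √(74419 - 52539) - 1*(-102901) = √21880 + 102901 = 2*√5470 + 102901 = 102901 + 2*√5470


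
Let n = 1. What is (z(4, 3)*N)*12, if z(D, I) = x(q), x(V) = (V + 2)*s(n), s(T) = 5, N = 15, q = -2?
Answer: 0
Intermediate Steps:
x(V) = 10 + 5*V (x(V) = (V + 2)*5 = (2 + V)*5 = 10 + 5*V)
z(D, I) = 0 (z(D, I) = 10 + 5*(-2) = 10 - 10 = 0)
(z(4, 3)*N)*12 = (0*15)*12 = 0*12 = 0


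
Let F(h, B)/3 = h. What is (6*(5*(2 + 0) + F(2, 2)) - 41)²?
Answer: 3025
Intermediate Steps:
F(h, B) = 3*h
(6*(5*(2 + 0) + F(2, 2)) - 41)² = (6*(5*(2 + 0) + 3*2) - 41)² = (6*(5*2 + 6) - 41)² = (6*(10 + 6) - 41)² = (6*16 - 41)² = (96 - 41)² = 55² = 3025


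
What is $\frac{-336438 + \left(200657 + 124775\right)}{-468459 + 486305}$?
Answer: $- \frac{5503}{8923} \approx -0.61672$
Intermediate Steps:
$\frac{-336438 + \left(200657 + 124775\right)}{-468459 + 486305} = \frac{-336438 + 325432}{17846} = \left(-11006\right) \frac{1}{17846} = - \frac{5503}{8923}$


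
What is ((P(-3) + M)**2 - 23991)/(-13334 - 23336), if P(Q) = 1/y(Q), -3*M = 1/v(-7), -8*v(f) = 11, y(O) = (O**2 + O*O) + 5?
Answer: 6910356091/10562445135 ≈ 0.65424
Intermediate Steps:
y(O) = 5 + 2*O**2 (y(O) = (O**2 + O**2) + 5 = 2*O**2 + 5 = 5 + 2*O**2)
v(f) = -11/8 (v(f) = -1/8*11 = -11/8)
M = 8/33 (M = -1/(3*(-11/8)) = -1/3*(-8/11) = 8/33 ≈ 0.24242)
P(Q) = 1/(5 + 2*Q**2)
((P(-3) + M)**2 - 23991)/(-13334 - 23336) = ((1/(5 + 2*(-3)**2) + 8/33)**2 - 23991)/(-13334 - 23336) = ((1/(5 + 2*9) + 8/33)**2 - 23991)/(-36670) = ((1/(5 + 18) + 8/33)**2 - 23991)*(-1/36670) = ((1/23 + 8/33)**2 - 23991)*(-1/36670) = ((217/759)**2 - 23991)*(-1/36670) = (47089/576081 - 23991)*(-1/36670) = -13820712182/576081*(-1/36670) = 6910356091/10562445135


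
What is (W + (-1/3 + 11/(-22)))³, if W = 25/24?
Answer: 125/13824 ≈ 0.0090422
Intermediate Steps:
W = 25/24 (W = 25*(1/24) = 25/24 ≈ 1.0417)
(W + (-1/3 + 11/(-22)))³ = (25/24 + (-1/3 + 11/(-22)))³ = (25/24 + (-1*⅓ + 11*(-1/22)))³ = (25/24 + (-⅓ - ½))³ = (25/24 - ⅚)³ = (5/24)³ = 125/13824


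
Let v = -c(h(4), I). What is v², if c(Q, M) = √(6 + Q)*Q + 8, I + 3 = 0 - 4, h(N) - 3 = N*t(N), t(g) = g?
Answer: 10609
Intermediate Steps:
h(N) = 3 + N² (h(N) = 3 + N*N = 3 + N²)
I = -7 (I = -3 + (0 - 4) = -3 - 4 = -7)
c(Q, M) = 8 + Q*√(6 + Q) (c(Q, M) = Q*√(6 + Q) + 8 = 8 + Q*√(6 + Q))
v = -103 (v = -(8 + (3 + 4²)*√(6 + (3 + 4²))) = -(8 + (3 + 16)*√(6 + (3 + 16))) = -(8 + 19*√(6 + 19)) = -(8 + 19*√25) = -(8 + 19*5) = -(8 + 95) = -1*103 = -103)
v² = (-103)² = 10609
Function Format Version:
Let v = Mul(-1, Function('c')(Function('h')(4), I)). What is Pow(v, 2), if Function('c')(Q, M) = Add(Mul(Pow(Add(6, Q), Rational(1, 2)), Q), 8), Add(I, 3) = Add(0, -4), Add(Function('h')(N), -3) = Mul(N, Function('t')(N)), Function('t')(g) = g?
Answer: 10609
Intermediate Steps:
Function('h')(N) = Add(3, Pow(N, 2)) (Function('h')(N) = Add(3, Mul(N, N)) = Add(3, Pow(N, 2)))
I = -7 (I = Add(-3, Add(0, -4)) = Add(-3, -4) = -7)
Function('c')(Q, M) = Add(8, Mul(Q, Pow(Add(6, Q), Rational(1, 2)))) (Function('c')(Q, M) = Add(Mul(Q, Pow(Add(6, Q), Rational(1, 2))), 8) = Add(8, Mul(Q, Pow(Add(6, Q), Rational(1, 2)))))
v = -103 (v = Mul(-1, Add(8, Mul(Add(3, Pow(4, 2)), Pow(Add(6, Add(3, Pow(4, 2))), Rational(1, 2))))) = Mul(-1, Add(8, Mul(Add(3, 16), Pow(Add(6, Add(3, 16)), Rational(1, 2))))) = Mul(-1, Add(8, Mul(19, Pow(Add(6, 19), Rational(1, 2))))) = Mul(-1, Add(8, Mul(19, Pow(25, Rational(1, 2))))) = Mul(-1, Add(8, Mul(19, 5))) = Mul(-1, Add(8, 95)) = Mul(-1, 103) = -103)
Pow(v, 2) = Pow(-103, 2) = 10609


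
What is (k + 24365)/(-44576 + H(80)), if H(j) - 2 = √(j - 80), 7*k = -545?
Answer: -28335/52003 ≈ -0.54487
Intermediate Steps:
k = -545/7 (k = (⅐)*(-545) = -545/7 ≈ -77.857)
H(j) = 2 + √(-80 + j) (H(j) = 2 + √(j - 80) = 2 + √(-80 + j))
(k + 24365)/(-44576 + H(80)) = (-545/7 + 24365)/(-44576 + (2 + √(-80 + 80))) = 170010/(7*(-44576 + (2 + √0))) = 170010/(7*(-44576 + (2 + 0))) = 170010/(7*(-44576 + 2)) = (170010/7)/(-44574) = (170010/7)*(-1/44574) = -28335/52003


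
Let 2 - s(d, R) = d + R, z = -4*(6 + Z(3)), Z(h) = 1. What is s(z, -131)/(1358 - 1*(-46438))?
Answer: 23/6828 ≈ 0.0033685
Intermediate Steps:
z = -28 (z = -4*(6 + 1) = -4*7 = -28)
s(d, R) = 2 - R - d (s(d, R) = 2 - (d + R) = 2 - (R + d) = 2 + (-R - d) = 2 - R - d)
s(z, -131)/(1358 - 1*(-46438)) = (2 - 1*(-131) - 1*(-28))/(1358 - 1*(-46438)) = (2 + 131 + 28)/(1358 + 46438) = 161/47796 = 161*(1/47796) = 23/6828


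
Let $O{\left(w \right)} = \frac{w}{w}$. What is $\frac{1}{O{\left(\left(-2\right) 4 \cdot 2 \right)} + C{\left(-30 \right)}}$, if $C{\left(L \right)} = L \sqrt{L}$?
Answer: $\frac{i}{i + 30 \sqrt{30}} \approx 3.7036 \cdot 10^{-5} + 0.0060856 i$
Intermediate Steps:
$C{\left(L \right)} = L^{\frac{3}{2}}$
$O{\left(w \right)} = 1$
$\frac{1}{O{\left(\left(-2\right) 4 \cdot 2 \right)} + C{\left(-30 \right)}} = \frac{1}{1 + \left(-30\right)^{\frac{3}{2}}} = \frac{1}{1 - 30 i \sqrt{30}}$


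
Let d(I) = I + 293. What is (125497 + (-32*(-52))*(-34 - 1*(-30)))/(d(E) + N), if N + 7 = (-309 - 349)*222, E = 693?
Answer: -118841/145097 ≈ -0.81905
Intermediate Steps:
N = -146083 (N = -7 + (-309 - 349)*222 = -7 - 658*222 = -7 - 146076 = -146083)
d(I) = 293 + I
(125497 + (-32*(-52))*(-34 - 1*(-30)))/(d(E) + N) = (125497 + (-32*(-52))*(-34 - 1*(-30)))/((293 + 693) - 146083) = (125497 + 1664*(-34 + 30))/(986 - 146083) = (125497 + 1664*(-4))/(-145097) = (125497 - 6656)*(-1/145097) = 118841*(-1/145097) = -118841/145097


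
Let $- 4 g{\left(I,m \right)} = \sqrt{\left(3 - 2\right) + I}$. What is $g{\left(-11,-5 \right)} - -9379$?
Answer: $9379 - \frac{i \sqrt{10}}{4} \approx 9379.0 - 0.79057 i$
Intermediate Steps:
$g{\left(I,m \right)} = - \frac{\sqrt{1 + I}}{4}$ ($g{\left(I,m \right)} = - \frac{\sqrt{\left(3 - 2\right) + I}}{4} = - \frac{\sqrt{1 + I}}{4}$)
$g{\left(-11,-5 \right)} - -9379 = - \frac{\sqrt{1 - 11}}{4} - -9379 = - \frac{\sqrt{-10}}{4} + 9379 = - \frac{i \sqrt{10}}{4} + 9379 = 9379 - \frac{i \sqrt{10}}{4}$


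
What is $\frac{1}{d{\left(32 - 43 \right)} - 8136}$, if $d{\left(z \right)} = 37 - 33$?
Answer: $- \frac{1}{8132} \approx -0.00012297$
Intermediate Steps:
$d{\left(z \right)} = 4$
$\frac{1}{d{\left(32 - 43 \right)} - 8136} = \frac{1}{4 - 8136} = \frac{1}{-8132} = - \frac{1}{8132}$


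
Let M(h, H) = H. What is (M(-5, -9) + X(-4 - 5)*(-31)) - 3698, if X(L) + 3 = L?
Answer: -3335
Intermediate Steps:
X(L) = -3 + L
(M(-5, -9) + X(-4 - 5)*(-31)) - 3698 = (-9 + (-3 + (-4 - 5))*(-31)) - 3698 = (-9 + (-3 - 9)*(-31)) - 3698 = (-9 - 12*(-31)) - 3698 = (-9 + 372) - 3698 = 363 - 3698 = -3335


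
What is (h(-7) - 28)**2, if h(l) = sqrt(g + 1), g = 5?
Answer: (28 - sqrt(6))**2 ≈ 652.83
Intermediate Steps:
h(l) = sqrt(6) (h(l) = sqrt(5 + 1) = sqrt(6))
(h(-7) - 28)**2 = (sqrt(6) - 28)**2 = (-28 + sqrt(6))**2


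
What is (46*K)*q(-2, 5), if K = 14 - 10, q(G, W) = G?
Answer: -368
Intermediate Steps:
K = 4
(46*K)*q(-2, 5) = (46*4)*(-2) = 184*(-2) = -368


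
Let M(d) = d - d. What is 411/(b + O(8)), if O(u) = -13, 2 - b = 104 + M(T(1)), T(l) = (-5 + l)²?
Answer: -411/115 ≈ -3.5739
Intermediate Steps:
M(d) = 0
b = -102 (b = 2 - (104 + 0) = 2 - 1*104 = 2 - 104 = -102)
411/(b + O(8)) = 411/(-102 - 13) = 411/(-115) = -1/115*411 = -411/115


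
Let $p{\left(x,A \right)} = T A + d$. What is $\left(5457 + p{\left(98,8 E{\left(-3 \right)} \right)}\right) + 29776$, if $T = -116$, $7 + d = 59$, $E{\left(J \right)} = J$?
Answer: $38069$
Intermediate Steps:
$d = 52$ ($d = -7 + 59 = 52$)
$p{\left(x,A \right)} = 52 - 116 A$ ($p{\left(x,A \right)} = - 116 A + 52 = 52 - 116 A$)
$\left(5457 + p{\left(98,8 E{\left(-3 \right)} \right)}\right) + 29776 = \left(5457 - \left(-52 + 116 \cdot 8 \left(-3\right)\right)\right) + 29776 = \left(5457 + \left(52 - -2784\right)\right) + 29776 = \left(5457 + \left(52 + 2784\right)\right) + 29776 = \left(5457 + 2836\right) + 29776 = 8293 + 29776 = 38069$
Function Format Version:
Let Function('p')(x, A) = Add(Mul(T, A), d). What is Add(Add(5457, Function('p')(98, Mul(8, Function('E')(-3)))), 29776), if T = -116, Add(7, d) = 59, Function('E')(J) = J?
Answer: 38069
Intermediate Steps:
d = 52 (d = Add(-7, 59) = 52)
Function('p')(x, A) = Add(52, Mul(-116, A)) (Function('p')(x, A) = Add(Mul(-116, A), 52) = Add(52, Mul(-116, A)))
Add(Add(5457, Function('p')(98, Mul(8, Function('E')(-3)))), 29776) = Add(Add(5457, Add(52, Mul(-116, Mul(8, -3)))), 29776) = Add(Add(5457, Add(52, Mul(-116, -24))), 29776) = Add(Add(5457, Add(52, 2784)), 29776) = Add(Add(5457, 2836), 29776) = Add(8293, 29776) = 38069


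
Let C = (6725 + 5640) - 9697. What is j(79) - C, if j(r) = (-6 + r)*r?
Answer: 3099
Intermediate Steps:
C = 2668 (C = 12365 - 9697 = 2668)
j(r) = r*(-6 + r)
j(79) - C = 79*(-6 + 79) - 1*2668 = 79*73 - 2668 = 5767 - 2668 = 3099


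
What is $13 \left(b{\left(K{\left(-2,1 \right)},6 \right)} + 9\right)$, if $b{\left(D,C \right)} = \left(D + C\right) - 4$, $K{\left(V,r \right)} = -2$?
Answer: $117$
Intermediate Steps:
$b{\left(D,C \right)} = -4 + C + D$ ($b{\left(D,C \right)} = \left(C + D\right) - 4 = -4 + C + D$)
$13 \left(b{\left(K{\left(-2,1 \right)},6 \right)} + 9\right) = 13 \left(\left(-4 + 6 - 2\right) + 9\right) = 13 \left(0 + 9\right) = 13 \cdot 9 = 117$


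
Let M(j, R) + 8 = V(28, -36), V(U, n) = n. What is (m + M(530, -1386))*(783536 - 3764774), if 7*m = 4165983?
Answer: -12418868605650/7 ≈ -1.7741e+12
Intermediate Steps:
m = 4165983/7 (m = (⅐)*4165983 = 4165983/7 ≈ 5.9514e+5)
M(j, R) = -44 (M(j, R) = -8 - 36 = -44)
(m + M(530, -1386))*(783536 - 3764774) = (4165983/7 - 44)*(783536 - 3764774) = (4165675/7)*(-2981238) = -12418868605650/7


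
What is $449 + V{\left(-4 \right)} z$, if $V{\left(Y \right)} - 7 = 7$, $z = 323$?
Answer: $4971$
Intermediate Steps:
$V{\left(Y \right)} = 14$ ($V{\left(Y \right)} = 7 + 7 = 14$)
$449 + V{\left(-4 \right)} z = 449 + 14 \cdot 323 = 449 + 4522 = 4971$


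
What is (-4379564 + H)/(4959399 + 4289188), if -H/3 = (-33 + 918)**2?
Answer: -6729239/9248587 ≈ -0.72760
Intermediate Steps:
H = -2349675 (H = -3*(-33 + 918)**2 = -3*885**2 = -3*783225 = -2349675)
(-4379564 + H)/(4959399 + 4289188) = (-4379564 - 2349675)/(4959399 + 4289188) = -6729239/9248587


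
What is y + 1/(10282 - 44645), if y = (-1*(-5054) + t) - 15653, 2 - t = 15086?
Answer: -882544930/34363 ≈ -25683.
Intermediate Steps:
t = -15084 (t = 2 - 1*15086 = 2 - 15086 = -15084)
y = -25683 (y = (-1*(-5054) - 15084) - 15653 = (5054 - 15084) - 15653 = -10030 - 15653 = -25683)
y + 1/(10282 - 44645) = -25683 + 1/(10282 - 44645) = -25683 + 1/(-34363) = -25683 - 1/34363 = -882544930/34363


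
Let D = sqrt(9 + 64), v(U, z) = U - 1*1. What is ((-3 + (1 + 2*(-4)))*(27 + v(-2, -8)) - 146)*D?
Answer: -386*sqrt(73) ≈ -3298.0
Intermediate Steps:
v(U, z) = -1 + U (v(U, z) = U - 1 = -1 + U)
D = sqrt(73) ≈ 8.5440
((-3 + (1 + 2*(-4)))*(27 + v(-2, -8)) - 146)*D = ((-3 + (1 + 2*(-4)))*(27 + (-1 - 2)) - 146)*sqrt(73) = ((-3 + (1 - 8))*(27 - 3) - 146)*sqrt(73) = ((-3 - 7)*24 - 146)*sqrt(73) = (-10*24 - 146)*sqrt(73) = (-240 - 146)*sqrt(73) = -386*sqrt(73)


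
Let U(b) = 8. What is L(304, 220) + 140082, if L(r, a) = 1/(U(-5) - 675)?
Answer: 93434693/667 ≈ 1.4008e+5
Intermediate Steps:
L(r, a) = -1/667 (L(r, a) = 1/(8 - 675) = 1/(-667) = -1/667)
L(304, 220) + 140082 = -1/667 + 140082 = 93434693/667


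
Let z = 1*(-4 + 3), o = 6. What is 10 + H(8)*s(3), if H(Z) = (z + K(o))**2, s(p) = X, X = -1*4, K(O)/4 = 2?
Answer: -186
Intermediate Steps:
K(O) = 8 (K(O) = 4*2 = 8)
X = -4
z = -1 (z = 1*(-1) = -1)
s(p) = -4
H(Z) = 49 (H(Z) = (-1 + 8)**2 = 7**2 = 49)
10 + H(8)*s(3) = 10 + 49*(-4) = 10 - 196 = -186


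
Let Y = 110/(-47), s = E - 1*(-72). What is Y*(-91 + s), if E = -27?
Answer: 5060/47 ≈ 107.66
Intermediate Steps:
s = 45 (s = -27 - 1*(-72) = -27 + 72 = 45)
Y = -110/47 (Y = 110*(-1/47) = -110/47 ≈ -2.3404)
Y*(-91 + s) = -110*(-91 + 45)/47 = -110/47*(-46) = 5060/47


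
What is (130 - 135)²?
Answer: 25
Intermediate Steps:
(130 - 135)² = (-5)² = 25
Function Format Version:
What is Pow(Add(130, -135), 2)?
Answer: 25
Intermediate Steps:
Pow(Add(130, -135), 2) = Pow(-5, 2) = 25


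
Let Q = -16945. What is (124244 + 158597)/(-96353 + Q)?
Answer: -282841/113298 ≈ -2.4964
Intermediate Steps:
(124244 + 158597)/(-96353 + Q) = (124244 + 158597)/(-96353 - 16945) = 282841/(-113298) = 282841*(-1/113298) = -282841/113298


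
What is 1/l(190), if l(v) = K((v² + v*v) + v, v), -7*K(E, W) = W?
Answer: -7/190 ≈ -0.036842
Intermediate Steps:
K(E, W) = -W/7
l(v) = -v/7
1/l(190) = 1/(-⅐*190) = 1/(-190/7) = -7/190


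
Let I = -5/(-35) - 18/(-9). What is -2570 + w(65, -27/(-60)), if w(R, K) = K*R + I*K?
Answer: -35557/14 ≈ -2539.8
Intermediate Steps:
I = 15/7 (I = -5*(-1/35) - 18*(-1/9) = 1/7 + 2 = 15/7 ≈ 2.1429)
w(R, K) = 15*K/7 + K*R (w(R, K) = K*R + 15*K/7 = 15*K/7 + K*R)
-2570 + w(65, -27/(-60)) = -2570 + (-27/(-60))*(15 + 7*65)/7 = -2570 + (-27*(-1/60))*(15 + 455)/7 = -2570 + (1/7)*(9/20)*470 = -2570 + 423/14 = -35557/14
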